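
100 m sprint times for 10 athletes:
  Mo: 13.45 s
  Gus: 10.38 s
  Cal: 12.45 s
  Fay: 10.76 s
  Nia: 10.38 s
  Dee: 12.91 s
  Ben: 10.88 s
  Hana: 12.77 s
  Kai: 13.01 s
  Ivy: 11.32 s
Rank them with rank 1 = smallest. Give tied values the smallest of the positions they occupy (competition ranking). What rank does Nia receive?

Sorted (ascending): 10.38, 10.38, 10.76, 10.88, 11.32, 12.45, 12.77, 12.91, 13.01, 13.45
The 2 values of 10.38 occupy positions 1–2 → each gets rank 1.
Nia has value 10.38 s → rank 1.

1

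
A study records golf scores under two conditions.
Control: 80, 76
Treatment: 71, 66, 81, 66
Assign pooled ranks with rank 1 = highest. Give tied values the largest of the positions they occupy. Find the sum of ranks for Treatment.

Sorted (descending): 81, 80, 76, 71, 66, 66
The 2 values of 66 occupy positions 5–6 → each gets rank 6.
Treatment values → pooled ranks: 71→4, 66→6, 81→1, 66→6
Rank sum = 4 + 6 + 1 + 6 = 17

17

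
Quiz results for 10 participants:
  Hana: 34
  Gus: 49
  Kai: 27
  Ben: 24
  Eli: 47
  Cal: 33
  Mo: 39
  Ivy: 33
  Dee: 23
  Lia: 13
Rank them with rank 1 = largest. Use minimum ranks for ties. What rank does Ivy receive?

5

Sorted (descending): 49, 47, 39, 34, 33, 33, 27, 24, 23, 13
The 2 values of 33 occupy positions 5–6 → each gets rank 5.
Ivy has value 33 → rank 5.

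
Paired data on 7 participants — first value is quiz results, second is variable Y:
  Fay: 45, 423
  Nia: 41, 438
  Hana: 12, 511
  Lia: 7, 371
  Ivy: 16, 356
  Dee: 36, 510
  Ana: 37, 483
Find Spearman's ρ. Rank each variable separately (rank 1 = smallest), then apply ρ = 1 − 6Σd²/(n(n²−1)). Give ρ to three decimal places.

0.036

Ranks of variable 1: 7, 6, 2, 1, 3, 4, 5
Ranks of variable 2: 3, 4, 7, 2, 1, 6, 5
d = r₁ − r₂: 4, 2, -5, -1, 2, -2, 0
d²: 16, 4, 25, 1, 4, 4, 0; Σd² = 54
ρ = 1 − 6·54/(7·48) = 1 − 324/336 = 0.036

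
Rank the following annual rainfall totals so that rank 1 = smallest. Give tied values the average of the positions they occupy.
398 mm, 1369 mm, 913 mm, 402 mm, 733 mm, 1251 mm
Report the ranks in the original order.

1, 6, 4, 2, 3, 5

Sorted (ascending): 398, 402, 733, 913, 1251, 1369
No ties — each value takes its position as its rank.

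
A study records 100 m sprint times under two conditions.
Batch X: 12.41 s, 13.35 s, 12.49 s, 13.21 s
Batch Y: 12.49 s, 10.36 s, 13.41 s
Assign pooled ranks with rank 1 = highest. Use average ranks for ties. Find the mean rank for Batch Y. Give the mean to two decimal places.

4.17

Sorted (descending): 13.41, 13.35, 13.21, 12.49, 12.49, 12.41, 10.36
The 2 values of 12.49 occupy positions 4–5 → average rank (4+5)/2 = 4.5.
Batch Y values → pooled ranks: 12.49→4.5, 10.36→7, 13.41→1
Mean rank = (4.5 + 7 + 1) / 3 = 4.17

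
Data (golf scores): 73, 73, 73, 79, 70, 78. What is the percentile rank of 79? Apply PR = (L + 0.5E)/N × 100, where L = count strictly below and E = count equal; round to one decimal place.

91.7

N = 6.
Strictly below 79: 5. Equal to 79: 1.
PR = (5 + 0.5·1)/6 × 100 = 91.7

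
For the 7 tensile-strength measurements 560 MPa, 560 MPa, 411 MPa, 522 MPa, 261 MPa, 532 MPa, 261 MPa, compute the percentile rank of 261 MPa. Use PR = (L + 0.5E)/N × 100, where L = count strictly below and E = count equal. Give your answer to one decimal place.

14.3

N = 7.
Strictly below 261: 0. Equal to 261: 2.
PR = (0 + 0.5·2)/7 × 100 = 14.3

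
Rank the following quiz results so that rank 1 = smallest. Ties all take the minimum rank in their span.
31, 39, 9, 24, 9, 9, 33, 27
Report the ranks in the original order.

6, 8, 1, 4, 1, 1, 7, 5

Sorted (ascending): 9, 9, 9, 24, 27, 31, 33, 39
The 3 values of 9 occupy positions 1–3 → each gets rank 1.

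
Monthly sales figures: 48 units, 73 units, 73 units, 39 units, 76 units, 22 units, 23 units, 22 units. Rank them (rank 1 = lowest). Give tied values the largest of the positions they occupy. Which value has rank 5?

48

Sorted (ascending): 22, 22, 23, 39, 48, 73, 73, 76
The 2 values of 22 occupy positions 1–2 → each gets rank 2.
The 2 values of 73 occupy positions 6–7 → each gets rank 7.
Rank 5 → value 48.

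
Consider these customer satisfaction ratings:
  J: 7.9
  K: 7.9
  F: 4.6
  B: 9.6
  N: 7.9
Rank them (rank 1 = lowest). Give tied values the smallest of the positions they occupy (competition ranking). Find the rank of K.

Sorted (ascending): 4.6, 7.9, 7.9, 7.9, 9.6
The 3 values of 7.9 occupy positions 2–4 → each gets rank 2.
K has value 7.9 → rank 2.

2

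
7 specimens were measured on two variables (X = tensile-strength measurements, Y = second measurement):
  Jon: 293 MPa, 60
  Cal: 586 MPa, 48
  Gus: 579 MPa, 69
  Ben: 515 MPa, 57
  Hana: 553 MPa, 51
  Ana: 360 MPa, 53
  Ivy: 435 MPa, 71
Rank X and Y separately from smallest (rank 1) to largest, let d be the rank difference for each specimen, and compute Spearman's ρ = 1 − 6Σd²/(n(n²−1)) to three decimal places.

Ranks of variable 1: 1, 7, 6, 4, 5, 2, 3
Ranks of variable 2: 5, 1, 6, 4, 2, 3, 7
d = r₁ − r₂: -4, 6, 0, 0, 3, -1, -4
d²: 16, 36, 0, 0, 9, 1, 16; Σd² = 78
ρ = 1 − 6·78/(7·48) = 1 − 468/336 = -0.393

-0.393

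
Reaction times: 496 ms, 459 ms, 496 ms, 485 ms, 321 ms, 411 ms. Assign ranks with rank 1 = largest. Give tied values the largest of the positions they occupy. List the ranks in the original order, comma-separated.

Sorted (descending): 496, 496, 485, 459, 411, 321
The 2 values of 496 occupy positions 1–2 → each gets rank 2.

2, 4, 2, 3, 6, 5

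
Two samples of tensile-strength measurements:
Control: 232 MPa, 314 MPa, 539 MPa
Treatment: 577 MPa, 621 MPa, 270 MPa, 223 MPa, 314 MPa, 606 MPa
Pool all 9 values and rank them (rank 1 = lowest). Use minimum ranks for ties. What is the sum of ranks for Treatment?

32

Sorted (ascending): 223, 232, 270, 314, 314, 539, 577, 606, 621
The 2 values of 314 occupy positions 4–5 → each gets rank 4.
Treatment values → pooled ranks: 577→7, 621→9, 270→3, 223→1, 314→4, 606→8
Rank sum = 7 + 9 + 3 + 1 + 4 + 8 = 32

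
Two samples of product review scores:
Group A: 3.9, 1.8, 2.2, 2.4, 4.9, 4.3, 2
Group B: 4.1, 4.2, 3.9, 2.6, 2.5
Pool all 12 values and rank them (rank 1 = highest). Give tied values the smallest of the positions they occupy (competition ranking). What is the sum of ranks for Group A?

Sorted (descending): 4.9, 4.3, 4.2, 4.1, 3.9, 3.9, 2.6, 2.5, 2.4, 2.2, 2, 1.8
The 2 values of 3.9 occupy positions 5–6 → each gets rank 5.
Group A values → pooled ranks: 3.9→5, 1.8→12, 2.2→10, 2.4→9, 4.9→1, 4.3→2, 2→11
Rank sum = 5 + 12 + 10 + 9 + 1 + 2 + 11 = 50

50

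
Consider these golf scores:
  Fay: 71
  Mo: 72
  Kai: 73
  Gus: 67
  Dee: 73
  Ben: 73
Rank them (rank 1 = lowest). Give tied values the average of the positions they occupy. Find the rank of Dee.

Sorted (ascending): 67, 71, 72, 73, 73, 73
The 3 values of 73 occupy positions 4–6 → average rank 5.
Dee has value 73 → rank 5.

5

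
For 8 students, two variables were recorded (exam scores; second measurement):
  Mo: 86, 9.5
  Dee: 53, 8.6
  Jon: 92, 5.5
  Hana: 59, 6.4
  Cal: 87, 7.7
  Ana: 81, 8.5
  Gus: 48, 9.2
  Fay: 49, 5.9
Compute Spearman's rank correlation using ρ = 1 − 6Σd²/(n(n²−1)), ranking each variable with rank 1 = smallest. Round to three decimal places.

Ranks of variable 1: 6, 3, 8, 4, 7, 5, 1, 2
Ranks of variable 2: 8, 6, 1, 3, 4, 5, 7, 2
d = r₁ − r₂: -2, -3, 7, 1, 3, 0, -6, 0
d²: 4, 9, 49, 1, 9, 0, 36, 0; Σd² = 108
ρ = 1 − 6·108/(8·63) = 1 − 648/504 = -0.286

-0.286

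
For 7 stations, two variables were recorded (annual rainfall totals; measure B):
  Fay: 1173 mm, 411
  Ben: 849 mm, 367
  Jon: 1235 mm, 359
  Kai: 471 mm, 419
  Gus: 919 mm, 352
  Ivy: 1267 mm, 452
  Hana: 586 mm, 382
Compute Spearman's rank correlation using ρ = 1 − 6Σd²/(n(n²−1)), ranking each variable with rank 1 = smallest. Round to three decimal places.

0.036

Ranks of variable 1: 5, 3, 6, 1, 4, 7, 2
Ranks of variable 2: 5, 3, 2, 6, 1, 7, 4
d = r₁ − r₂: 0, 0, 4, -5, 3, 0, -2
d²: 0, 0, 16, 25, 9, 0, 4; Σd² = 54
ρ = 1 − 6·54/(7·48) = 1 − 324/336 = 0.036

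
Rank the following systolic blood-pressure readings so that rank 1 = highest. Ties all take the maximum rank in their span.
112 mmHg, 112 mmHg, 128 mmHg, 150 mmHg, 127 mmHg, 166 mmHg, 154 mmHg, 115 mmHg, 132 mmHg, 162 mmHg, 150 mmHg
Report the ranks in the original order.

Sorted (descending): 166, 162, 154, 150, 150, 132, 128, 127, 115, 112, 112
The 2 values of 150 occupy positions 4–5 → each gets rank 5.
The 2 values of 112 occupy positions 10–11 → each gets rank 11.

11, 11, 7, 5, 8, 1, 3, 9, 6, 2, 5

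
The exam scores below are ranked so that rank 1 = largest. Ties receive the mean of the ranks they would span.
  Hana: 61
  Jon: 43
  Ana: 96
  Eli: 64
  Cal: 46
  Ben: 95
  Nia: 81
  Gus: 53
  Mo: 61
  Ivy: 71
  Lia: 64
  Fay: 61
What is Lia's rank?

5.5

Sorted (descending): 96, 95, 81, 71, 64, 64, 61, 61, 61, 53, 46, 43
The 2 values of 64 occupy positions 5–6 → average rank (5+6)/2 = 5.5.
The 3 values of 61 occupy positions 7–9 → average rank 8.
Lia has value 64 → rank 5.5.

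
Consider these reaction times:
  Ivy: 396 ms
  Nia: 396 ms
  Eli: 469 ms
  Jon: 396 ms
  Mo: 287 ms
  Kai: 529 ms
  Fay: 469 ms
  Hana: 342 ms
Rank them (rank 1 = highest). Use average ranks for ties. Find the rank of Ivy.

5

Sorted (descending): 529, 469, 469, 396, 396, 396, 342, 287
The 2 values of 469 occupy positions 2–3 → average rank (2+3)/2 = 2.5.
The 3 values of 396 occupy positions 4–6 → average rank 5.
Ivy has value 396 ms → rank 5.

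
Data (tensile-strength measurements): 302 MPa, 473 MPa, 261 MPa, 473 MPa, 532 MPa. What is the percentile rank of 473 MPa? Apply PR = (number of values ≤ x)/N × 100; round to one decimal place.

N = 5.
Strictly below 473: 2. Equal to 473: 2.
PR = 4/5 × 100 = 80.0

80.0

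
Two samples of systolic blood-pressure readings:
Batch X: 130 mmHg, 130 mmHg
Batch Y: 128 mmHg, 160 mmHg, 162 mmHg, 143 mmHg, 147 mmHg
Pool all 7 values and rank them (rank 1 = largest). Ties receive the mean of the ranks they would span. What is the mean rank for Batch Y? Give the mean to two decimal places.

3.40

Sorted (descending): 162, 160, 147, 143, 130, 130, 128
The 2 values of 130 occupy positions 5–6 → average rank (5+6)/2 = 5.5.
Batch Y values → pooled ranks: 128→7, 160→2, 162→1, 143→4, 147→3
Mean rank = (7 + 2 + 1 + 4 + 3) / 5 = 3.40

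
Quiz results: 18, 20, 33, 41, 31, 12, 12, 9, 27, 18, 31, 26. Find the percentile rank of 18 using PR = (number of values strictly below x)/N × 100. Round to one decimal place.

N = 12.
Strictly below 18: 3. Equal to 18: 2.
PR = 3/12 × 100 = 25.0

25.0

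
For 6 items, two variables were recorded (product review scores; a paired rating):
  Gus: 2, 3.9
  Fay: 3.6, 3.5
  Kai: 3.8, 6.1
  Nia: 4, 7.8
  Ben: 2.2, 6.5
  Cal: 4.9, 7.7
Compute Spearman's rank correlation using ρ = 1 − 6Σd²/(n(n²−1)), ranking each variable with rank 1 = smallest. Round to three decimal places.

Ranks of variable 1: 1, 3, 4, 5, 2, 6
Ranks of variable 2: 2, 1, 3, 6, 4, 5
d = r₁ − r₂: -1, 2, 1, -1, -2, 1
d²: 1, 4, 1, 1, 4, 1; Σd² = 12
ρ = 1 − 6·12/(6·35) = 1 − 72/210 = 0.657

0.657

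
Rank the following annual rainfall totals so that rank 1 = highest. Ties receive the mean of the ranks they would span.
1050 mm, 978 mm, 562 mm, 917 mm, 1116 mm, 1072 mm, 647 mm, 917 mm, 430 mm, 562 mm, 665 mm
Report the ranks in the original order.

3, 4, 9.5, 5.5, 1, 2, 8, 5.5, 11, 9.5, 7

Sorted (descending): 1116, 1072, 1050, 978, 917, 917, 665, 647, 562, 562, 430
The 2 values of 917 occupy positions 5–6 → average rank (5+6)/2 = 5.5.
The 2 values of 562 occupy positions 9–10 → average rank (9+10)/2 = 9.5.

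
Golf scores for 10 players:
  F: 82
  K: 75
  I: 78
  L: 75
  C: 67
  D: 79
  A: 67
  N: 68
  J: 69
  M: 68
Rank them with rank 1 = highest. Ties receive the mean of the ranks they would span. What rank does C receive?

Sorted (descending): 82, 79, 78, 75, 75, 69, 68, 68, 67, 67
The 2 values of 75 occupy positions 4–5 → average rank (4+5)/2 = 4.5.
The 2 values of 68 occupy positions 7–8 → average rank (7+8)/2 = 7.5.
The 2 values of 67 occupy positions 9–10 → average rank (9+10)/2 = 9.5.
C has value 67 → rank 9.5.

9.5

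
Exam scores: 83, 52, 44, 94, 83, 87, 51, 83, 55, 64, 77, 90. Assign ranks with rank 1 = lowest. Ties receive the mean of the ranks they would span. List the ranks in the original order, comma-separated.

Sorted (ascending): 44, 51, 52, 55, 64, 77, 83, 83, 83, 87, 90, 94
The 3 values of 83 occupy positions 7–9 → average rank 8.

8, 3, 1, 12, 8, 10, 2, 8, 4, 5, 6, 11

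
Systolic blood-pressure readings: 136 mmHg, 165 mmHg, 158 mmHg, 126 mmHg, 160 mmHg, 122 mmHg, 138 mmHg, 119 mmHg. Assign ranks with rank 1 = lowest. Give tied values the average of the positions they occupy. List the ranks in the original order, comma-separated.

Sorted (ascending): 119, 122, 126, 136, 138, 158, 160, 165
No ties — each value takes its position as its rank.

4, 8, 6, 3, 7, 2, 5, 1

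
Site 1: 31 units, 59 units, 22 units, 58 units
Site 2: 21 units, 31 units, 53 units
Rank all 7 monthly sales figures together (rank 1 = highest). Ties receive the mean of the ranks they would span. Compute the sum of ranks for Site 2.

Sorted (descending): 59, 58, 53, 31, 31, 22, 21
The 2 values of 31 occupy positions 4–5 → average rank (4+5)/2 = 4.5.
Site 2 values → pooled ranks: 21→7, 31→4.5, 53→3
Rank sum = 7 + 4.5 + 3 = 14.5

14.5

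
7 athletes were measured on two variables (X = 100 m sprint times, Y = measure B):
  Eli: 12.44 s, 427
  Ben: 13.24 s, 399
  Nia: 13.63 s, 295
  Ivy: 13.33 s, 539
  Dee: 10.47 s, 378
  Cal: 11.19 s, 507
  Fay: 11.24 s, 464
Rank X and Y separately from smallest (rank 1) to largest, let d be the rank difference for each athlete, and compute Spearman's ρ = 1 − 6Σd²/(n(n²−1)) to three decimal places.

Ranks of variable 1: 4, 5, 7, 6, 1, 2, 3
Ranks of variable 2: 4, 3, 1, 7, 2, 6, 5
d = r₁ − r₂: 0, 2, 6, -1, -1, -4, -2
d²: 0, 4, 36, 1, 1, 16, 4; Σd² = 62
ρ = 1 − 6·62/(7·48) = 1 − 372/336 = -0.107

-0.107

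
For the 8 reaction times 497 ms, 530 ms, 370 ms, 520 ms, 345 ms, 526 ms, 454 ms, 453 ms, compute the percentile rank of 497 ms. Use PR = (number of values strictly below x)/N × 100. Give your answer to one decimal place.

50.0

N = 8.
Strictly below 497: 4. Equal to 497: 1.
PR = 4/8 × 100 = 50.0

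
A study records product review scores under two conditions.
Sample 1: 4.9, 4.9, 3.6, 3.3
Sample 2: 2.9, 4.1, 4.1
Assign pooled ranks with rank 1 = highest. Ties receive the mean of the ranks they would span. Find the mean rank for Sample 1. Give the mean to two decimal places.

3.50

Sorted (descending): 4.9, 4.9, 4.1, 4.1, 3.6, 3.3, 2.9
The 2 values of 4.9 occupy positions 1–2 → average rank (1+2)/2 = 1.5.
The 2 values of 4.1 occupy positions 3–4 → average rank (3+4)/2 = 3.5.
Sample 1 values → pooled ranks: 4.9→1.5, 4.9→1.5, 3.6→5, 3.3→6
Mean rank = (1.5 + 1.5 + 5 + 6) / 4 = 3.50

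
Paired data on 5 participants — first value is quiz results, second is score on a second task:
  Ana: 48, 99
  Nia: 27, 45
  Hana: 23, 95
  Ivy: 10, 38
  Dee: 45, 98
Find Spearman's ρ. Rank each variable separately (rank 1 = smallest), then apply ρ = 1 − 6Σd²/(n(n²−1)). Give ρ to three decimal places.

0.900

Ranks of variable 1: 5, 3, 2, 1, 4
Ranks of variable 2: 5, 2, 3, 1, 4
d = r₁ − r₂: 0, 1, -1, 0, 0
d²: 0, 1, 1, 0, 0; Σd² = 2
ρ = 1 − 6·2/(5·24) = 1 − 12/120 = 0.900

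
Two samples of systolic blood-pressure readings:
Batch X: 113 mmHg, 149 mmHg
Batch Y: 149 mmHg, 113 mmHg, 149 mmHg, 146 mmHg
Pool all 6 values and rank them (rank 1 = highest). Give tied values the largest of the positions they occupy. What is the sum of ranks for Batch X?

9

Sorted (descending): 149, 149, 149, 146, 113, 113
The 3 values of 149 occupy positions 1–3 → each gets rank 3.
The 2 values of 113 occupy positions 5–6 → each gets rank 6.
Batch X values → pooled ranks: 113→6, 149→3
Rank sum = 6 + 3 = 9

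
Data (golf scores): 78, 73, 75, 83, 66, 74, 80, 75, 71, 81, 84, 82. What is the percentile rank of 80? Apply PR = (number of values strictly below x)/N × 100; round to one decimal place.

58.3

N = 12.
Strictly below 80: 7. Equal to 80: 1.
PR = 7/12 × 100 = 58.3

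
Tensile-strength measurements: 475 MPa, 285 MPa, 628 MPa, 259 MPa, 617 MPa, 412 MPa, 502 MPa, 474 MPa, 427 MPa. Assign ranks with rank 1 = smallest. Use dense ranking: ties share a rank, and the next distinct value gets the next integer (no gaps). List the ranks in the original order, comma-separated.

Sorted (ascending): 259, 285, 412, 427, 474, 475, 502, 617, 628
No ties — each value takes its position as its rank.

6, 2, 9, 1, 8, 3, 7, 5, 4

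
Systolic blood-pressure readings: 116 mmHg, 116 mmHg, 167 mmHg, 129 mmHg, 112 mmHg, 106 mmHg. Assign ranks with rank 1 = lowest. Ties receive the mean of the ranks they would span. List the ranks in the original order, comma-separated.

3.5, 3.5, 6, 5, 2, 1

Sorted (ascending): 106, 112, 116, 116, 129, 167
The 2 values of 116 occupy positions 3–4 → average rank (3+4)/2 = 3.5.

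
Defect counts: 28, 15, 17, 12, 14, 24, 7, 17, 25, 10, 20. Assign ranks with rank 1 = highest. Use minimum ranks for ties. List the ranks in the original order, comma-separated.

1, 7, 5, 9, 8, 3, 11, 5, 2, 10, 4

Sorted (descending): 28, 25, 24, 20, 17, 17, 15, 14, 12, 10, 7
The 2 values of 17 occupy positions 5–6 → each gets rank 5.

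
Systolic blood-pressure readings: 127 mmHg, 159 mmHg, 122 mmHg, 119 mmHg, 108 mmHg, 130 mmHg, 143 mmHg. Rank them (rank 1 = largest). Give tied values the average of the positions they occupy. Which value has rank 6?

Sorted (descending): 159, 143, 130, 127, 122, 119, 108
No ties — each value takes its position as its rank.
Rank 6 → value 119.

119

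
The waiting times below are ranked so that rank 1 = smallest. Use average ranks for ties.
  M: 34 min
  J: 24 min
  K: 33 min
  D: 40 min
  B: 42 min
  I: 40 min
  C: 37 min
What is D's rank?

Sorted (ascending): 24, 33, 34, 37, 40, 40, 42
The 2 values of 40 occupy positions 5–6 → average rank (5+6)/2 = 5.5.
D has value 40 min → rank 5.5.

5.5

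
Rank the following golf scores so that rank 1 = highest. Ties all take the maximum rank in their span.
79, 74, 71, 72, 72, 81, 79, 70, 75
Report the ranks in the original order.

Sorted (descending): 81, 79, 79, 75, 74, 72, 72, 71, 70
The 2 values of 79 occupy positions 2–3 → each gets rank 3.
The 2 values of 72 occupy positions 6–7 → each gets rank 7.

3, 5, 8, 7, 7, 1, 3, 9, 4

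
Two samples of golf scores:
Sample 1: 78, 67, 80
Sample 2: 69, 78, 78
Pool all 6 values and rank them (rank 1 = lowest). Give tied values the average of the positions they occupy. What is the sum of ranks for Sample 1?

Sorted (ascending): 67, 69, 78, 78, 78, 80
The 3 values of 78 occupy positions 3–5 → average rank 4.
Sample 1 values → pooled ranks: 78→4, 67→1, 80→6
Rank sum = 4 + 1 + 6 = 11

11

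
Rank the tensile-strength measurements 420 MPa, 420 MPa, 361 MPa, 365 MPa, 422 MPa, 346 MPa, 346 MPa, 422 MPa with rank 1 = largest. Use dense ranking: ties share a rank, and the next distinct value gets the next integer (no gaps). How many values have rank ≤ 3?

Sorted (descending): 422, 422, 420, 420, 365, 361, 346, 346
The 2 values of 422 share dense rank 1.
The 2 values of 420 share dense rank 2.
The 2 values of 346 share dense rank 5.
Remaining distinct values take the next consecutive integers.
Ranks ≤ 3: {1, 1, 2, 2, 3} → 5 values.

5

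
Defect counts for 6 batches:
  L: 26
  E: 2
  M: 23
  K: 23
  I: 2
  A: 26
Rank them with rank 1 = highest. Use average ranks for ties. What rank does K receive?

3.5

Sorted (descending): 26, 26, 23, 23, 2, 2
The 2 values of 26 occupy positions 1–2 → average rank (1+2)/2 = 1.5.
The 2 values of 23 occupy positions 3–4 → average rank (3+4)/2 = 3.5.
The 2 values of 2 occupy positions 5–6 → average rank (5+6)/2 = 5.5.
K has value 23 → rank 3.5.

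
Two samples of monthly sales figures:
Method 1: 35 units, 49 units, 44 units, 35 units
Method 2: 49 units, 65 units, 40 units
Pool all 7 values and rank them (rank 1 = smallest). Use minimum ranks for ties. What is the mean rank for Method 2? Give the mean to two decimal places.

5.00

Sorted (ascending): 35, 35, 40, 44, 49, 49, 65
The 2 values of 35 occupy positions 1–2 → each gets rank 1.
The 2 values of 49 occupy positions 5–6 → each gets rank 5.
Method 2 values → pooled ranks: 49→5, 65→7, 40→3
Mean rank = (5 + 7 + 3) / 3 = 5.00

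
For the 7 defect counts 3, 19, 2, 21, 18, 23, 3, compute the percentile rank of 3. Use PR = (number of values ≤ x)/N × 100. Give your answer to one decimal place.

N = 7.
Strictly below 3: 1. Equal to 3: 2.
PR = 3/7 × 100 = 42.9

42.9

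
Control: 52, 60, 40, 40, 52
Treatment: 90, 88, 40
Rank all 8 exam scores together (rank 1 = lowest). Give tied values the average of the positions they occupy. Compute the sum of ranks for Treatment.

Sorted (ascending): 40, 40, 40, 52, 52, 60, 88, 90
The 3 values of 40 occupy positions 1–3 → average rank 2.
The 2 values of 52 occupy positions 4–5 → average rank (4+5)/2 = 4.5.
Treatment values → pooled ranks: 90→8, 88→7, 40→2
Rank sum = 8 + 7 + 2 = 17

17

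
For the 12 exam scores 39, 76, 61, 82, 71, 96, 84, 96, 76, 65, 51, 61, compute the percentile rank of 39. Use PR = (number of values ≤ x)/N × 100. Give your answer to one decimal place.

8.3

N = 12.
Strictly below 39: 0. Equal to 39: 1.
PR = 1/12 × 100 = 8.3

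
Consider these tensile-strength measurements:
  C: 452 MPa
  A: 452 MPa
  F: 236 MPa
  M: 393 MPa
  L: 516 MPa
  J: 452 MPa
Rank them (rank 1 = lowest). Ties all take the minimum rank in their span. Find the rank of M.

2

Sorted (ascending): 236, 393, 452, 452, 452, 516
The 3 values of 452 occupy positions 3–5 → each gets rank 3.
M has value 393 MPa → rank 2.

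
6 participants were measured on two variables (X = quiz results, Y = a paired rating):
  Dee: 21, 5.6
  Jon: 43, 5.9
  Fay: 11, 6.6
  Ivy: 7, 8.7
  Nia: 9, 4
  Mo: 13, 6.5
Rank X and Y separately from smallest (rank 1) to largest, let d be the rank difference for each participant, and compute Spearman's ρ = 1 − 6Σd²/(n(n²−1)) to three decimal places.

Ranks of variable 1: 5, 6, 3, 1, 2, 4
Ranks of variable 2: 2, 3, 5, 6, 1, 4
d = r₁ − r₂: 3, 3, -2, -5, 1, 0
d²: 9, 9, 4, 25, 1, 0; Σd² = 48
ρ = 1 − 6·48/(6·35) = 1 − 288/210 = -0.371

-0.371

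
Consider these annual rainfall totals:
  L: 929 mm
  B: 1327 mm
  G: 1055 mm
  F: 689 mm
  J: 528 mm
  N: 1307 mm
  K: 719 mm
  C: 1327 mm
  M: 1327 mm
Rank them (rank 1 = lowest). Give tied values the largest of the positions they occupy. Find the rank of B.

9

Sorted (ascending): 528, 689, 719, 929, 1055, 1307, 1327, 1327, 1327
The 3 values of 1327 occupy positions 7–9 → each gets rank 9.
B has value 1327 mm → rank 9.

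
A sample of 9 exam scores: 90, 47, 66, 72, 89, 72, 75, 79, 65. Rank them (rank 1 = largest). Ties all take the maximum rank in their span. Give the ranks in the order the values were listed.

Sorted (descending): 90, 89, 79, 75, 72, 72, 66, 65, 47
The 2 values of 72 occupy positions 5–6 → each gets rank 6.

1, 9, 7, 6, 2, 6, 4, 3, 8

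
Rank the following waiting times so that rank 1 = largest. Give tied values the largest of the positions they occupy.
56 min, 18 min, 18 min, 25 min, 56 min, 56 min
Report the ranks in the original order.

3, 6, 6, 4, 3, 3

Sorted (descending): 56, 56, 56, 25, 18, 18
The 3 values of 56 occupy positions 1–3 → each gets rank 3.
The 2 values of 18 occupy positions 5–6 → each gets rank 6.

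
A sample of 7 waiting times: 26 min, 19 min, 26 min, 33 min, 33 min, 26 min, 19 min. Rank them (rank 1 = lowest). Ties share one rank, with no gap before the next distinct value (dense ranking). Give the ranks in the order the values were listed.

Sorted (ascending): 19, 19, 26, 26, 26, 33, 33
The 2 values of 19 share dense rank 1.
The 3 values of 26 share dense rank 2.
The 2 values of 33 share dense rank 3.

2, 1, 2, 3, 3, 2, 1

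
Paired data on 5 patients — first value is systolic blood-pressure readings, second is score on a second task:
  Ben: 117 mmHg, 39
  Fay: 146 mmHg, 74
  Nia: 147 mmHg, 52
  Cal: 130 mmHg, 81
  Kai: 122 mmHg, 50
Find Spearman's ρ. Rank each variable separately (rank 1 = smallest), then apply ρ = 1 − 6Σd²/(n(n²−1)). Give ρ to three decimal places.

Ranks of variable 1: 1, 4, 5, 3, 2
Ranks of variable 2: 1, 4, 3, 5, 2
d = r₁ − r₂: 0, 0, 2, -2, 0
d²: 0, 0, 4, 4, 0; Σd² = 8
ρ = 1 − 6·8/(5·24) = 1 − 48/120 = 0.600

0.600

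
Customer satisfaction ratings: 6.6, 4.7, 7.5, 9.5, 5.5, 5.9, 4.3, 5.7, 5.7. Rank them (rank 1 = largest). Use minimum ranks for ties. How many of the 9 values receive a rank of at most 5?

Sorted (descending): 9.5, 7.5, 6.6, 5.9, 5.7, 5.7, 5.5, 4.7, 4.3
The 2 values of 5.7 occupy positions 5–6 → each gets rank 5.
Ranks ≤ 5: {1, 2, 3, 4, 5, 5} → 6 values.

6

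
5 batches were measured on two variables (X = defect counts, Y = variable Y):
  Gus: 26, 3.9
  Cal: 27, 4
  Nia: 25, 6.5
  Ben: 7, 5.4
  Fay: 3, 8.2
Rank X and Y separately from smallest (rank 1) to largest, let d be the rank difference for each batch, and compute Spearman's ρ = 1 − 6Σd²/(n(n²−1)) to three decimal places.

Ranks of variable 1: 4, 5, 3, 2, 1
Ranks of variable 2: 1, 2, 4, 3, 5
d = r₁ − r₂: 3, 3, -1, -1, -4
d²: 9, 9, 1, 1, 16; Σd² = 36
ρ = 1 − 6·36/(5·24) = 1 − 216/120 = -0.800

-0.800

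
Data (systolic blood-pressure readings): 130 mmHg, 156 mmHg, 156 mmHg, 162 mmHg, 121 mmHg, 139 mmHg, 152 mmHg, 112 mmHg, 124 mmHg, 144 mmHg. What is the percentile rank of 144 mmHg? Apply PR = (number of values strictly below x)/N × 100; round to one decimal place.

50.0

N = 10.
Strictly below 144: 5. Equal to 144: 1.
PR = 5/10 × 100 = 50.0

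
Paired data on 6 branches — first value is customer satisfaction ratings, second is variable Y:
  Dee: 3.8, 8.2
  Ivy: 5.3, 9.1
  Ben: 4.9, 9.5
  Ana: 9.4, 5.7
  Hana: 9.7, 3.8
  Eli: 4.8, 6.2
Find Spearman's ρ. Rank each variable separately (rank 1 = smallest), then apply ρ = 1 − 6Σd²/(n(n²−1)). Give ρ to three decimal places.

-0.543

Ranks of variable 1: 1, 4, 3, 5, 6, 2
Ranks of variable 2: 4, 5, 6, 2, 1, 3
d = r₁ − r₂: -3, -1, -3, 3, 5, -1
d²: 9, 1, 9, 9, 25, 1; Σd² = 54
ρ = 1 − 6·54/(6·35) = 1 − 324/210 = -0.543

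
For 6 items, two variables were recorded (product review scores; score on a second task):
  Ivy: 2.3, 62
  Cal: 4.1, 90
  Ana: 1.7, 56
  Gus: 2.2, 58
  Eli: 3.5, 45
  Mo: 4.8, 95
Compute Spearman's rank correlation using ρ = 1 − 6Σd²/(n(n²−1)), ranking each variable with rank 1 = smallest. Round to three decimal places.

Ranks of variable 1: 3, 5, 1, 2, 4, 6
Ranks of variable 2: 4, 5, 2, 3, 1, 6
d = r₁ − r₂: -1, 0, -1, -1, 3, 0
d²: 1, 0, 1, 1, 9, 0; Σd² = 12
ρ = 1 − 6·12/(6·35) = 1 − 72/210 = 0.657

0.657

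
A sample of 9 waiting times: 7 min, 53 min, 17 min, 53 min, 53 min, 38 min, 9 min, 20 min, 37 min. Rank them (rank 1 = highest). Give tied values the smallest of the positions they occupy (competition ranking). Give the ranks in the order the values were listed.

9, 1, 7, 1, 1, 4, 8, 6, 5

Sorted (descending): 53, 53, 53, 38, 37, 20, 17, 9, 7
The 3 values of 53 occupy positions 1–3 → each gets rank 1.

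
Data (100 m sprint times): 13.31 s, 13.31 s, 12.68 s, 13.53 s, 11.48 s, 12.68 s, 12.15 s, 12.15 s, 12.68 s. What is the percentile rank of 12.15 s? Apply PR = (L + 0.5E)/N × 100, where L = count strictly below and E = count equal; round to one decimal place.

N = 9.
Strictly below 12.15: 1. Equal to 12.15: 2.
PR = (1 + 0.5·2)/9 × 100 = 22.2

22.2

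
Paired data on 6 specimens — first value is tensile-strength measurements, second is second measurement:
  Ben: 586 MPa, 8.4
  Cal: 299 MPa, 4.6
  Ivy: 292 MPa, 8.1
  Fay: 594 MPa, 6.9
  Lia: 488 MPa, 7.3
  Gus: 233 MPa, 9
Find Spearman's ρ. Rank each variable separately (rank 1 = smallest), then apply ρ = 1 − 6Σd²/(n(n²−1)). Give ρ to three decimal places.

Ranks of variable 1: 5, 3, 2, 6, 4, 1
Ranks of variable 2: 5, 1, 4, 2, 3, 6
d = r₁ − r₂: 0, 2, -2, 4, 1, -5
d²: 0, 4, 4, 16, 1, 25; Σd² = 50
ρ = 1 − 6·50/(6·35) = 1 − 300/210 = -0.429

-0.429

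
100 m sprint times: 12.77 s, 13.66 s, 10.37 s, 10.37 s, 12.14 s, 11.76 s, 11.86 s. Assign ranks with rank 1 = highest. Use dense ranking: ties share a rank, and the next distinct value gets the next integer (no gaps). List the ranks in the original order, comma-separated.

2, 1, 6, 6, 3, 5, 4

Sorted (descending): 13.66, 12.77, 12.14, 11.86, 11.76, 10.37, 10.37
The 2 values of 10.37 share dense rank 6.
Remaining distinct values take the next consecutive integers.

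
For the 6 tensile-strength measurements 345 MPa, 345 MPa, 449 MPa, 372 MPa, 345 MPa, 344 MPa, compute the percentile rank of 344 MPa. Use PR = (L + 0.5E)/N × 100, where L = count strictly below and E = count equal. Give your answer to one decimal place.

8.3

N = 6.
Strictly below 344: 0. Equal to 344: 1.
PR = (0 + 0.5·1)/6 × 100 = 8.3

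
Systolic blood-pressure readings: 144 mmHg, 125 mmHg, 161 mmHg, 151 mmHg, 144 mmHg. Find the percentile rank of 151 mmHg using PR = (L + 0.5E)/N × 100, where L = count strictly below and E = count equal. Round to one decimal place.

70.0

N = 5.
Strictly below 151: 3. Equal to 151: 1.
PR = (3 + 0.5·1)/5 × 100 = 70.0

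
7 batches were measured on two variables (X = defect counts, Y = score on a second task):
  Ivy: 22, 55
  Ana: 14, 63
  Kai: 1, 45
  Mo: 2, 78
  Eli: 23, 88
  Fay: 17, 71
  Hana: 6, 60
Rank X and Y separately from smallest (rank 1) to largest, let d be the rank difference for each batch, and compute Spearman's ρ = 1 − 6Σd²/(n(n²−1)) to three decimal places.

Ranks of variable 1: 6, 4, 1, 2, 7, 5, 3
Ranks of variable 2: 2, 4, 1, 6, 7, 5, 3
d = r₁ − r₂: 4, 0, 0, -4, 0, 0, 0
d²: 16, 0, 0, 16, 0, 0, 0; Σd² = 32
ρ = 1 − 6·32/(7·48) = 1 − 192/336 = 0.429

0.429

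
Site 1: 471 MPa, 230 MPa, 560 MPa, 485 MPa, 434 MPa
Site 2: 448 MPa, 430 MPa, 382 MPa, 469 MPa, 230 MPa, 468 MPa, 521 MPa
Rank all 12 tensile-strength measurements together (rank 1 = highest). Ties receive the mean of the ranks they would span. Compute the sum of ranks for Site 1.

27.5

Sorted (descending): 560, 521, 485, 471, 469, 468, 448, 434, 430, 382, 230, 230
The 2 values of 230 occupy positions 11–12 → average rank (11+12)/2 = 11.5.
Site 1 values → pooled ranks: 471→4, 230→11.5, 560→1, 485→3, 434→8
Rank sum = 4 + 11.5 + 1 + 3 + 8 = 27.5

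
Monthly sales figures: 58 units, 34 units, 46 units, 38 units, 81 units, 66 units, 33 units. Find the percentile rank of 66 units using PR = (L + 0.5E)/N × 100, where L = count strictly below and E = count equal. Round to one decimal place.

N = 7.
Strictly below 66: 5. Equal to 66: 1.
PR = (5 + 0.5·1)/7 × 100 = 78.6

78.6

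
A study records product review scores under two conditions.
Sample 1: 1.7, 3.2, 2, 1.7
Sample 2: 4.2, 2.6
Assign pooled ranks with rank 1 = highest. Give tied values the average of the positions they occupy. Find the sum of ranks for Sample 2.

Sorted (descending): 4.2, 3.2, 2.6, 2, 1.7, 1.7
The 2 values of 1.7 occupy positions 5–6 → average rank (5+6)/2 = 5.5.
Sample 2 values → pooled ranks: 4.2→1, 2.6→3
Rank sum = 1 + 3 = 4

4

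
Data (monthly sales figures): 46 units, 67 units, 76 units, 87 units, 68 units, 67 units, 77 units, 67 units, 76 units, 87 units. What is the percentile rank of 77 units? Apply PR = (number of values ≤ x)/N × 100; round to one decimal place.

N = 10.
Strictly below 77: 7. Equal to 77: 1.
PR = 8/10 × 100 = 80.0

80.0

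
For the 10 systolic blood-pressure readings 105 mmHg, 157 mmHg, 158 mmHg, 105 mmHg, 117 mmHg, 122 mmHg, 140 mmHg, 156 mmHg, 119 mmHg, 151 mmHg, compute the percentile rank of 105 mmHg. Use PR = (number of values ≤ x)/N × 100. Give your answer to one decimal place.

20.0

N = 10.
Strictly below 105: 0. Equal to 105: 2.
PR = 2/10 × 100 = 20.0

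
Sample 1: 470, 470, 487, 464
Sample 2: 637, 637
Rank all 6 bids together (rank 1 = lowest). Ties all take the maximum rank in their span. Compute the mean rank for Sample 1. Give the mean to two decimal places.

2.75

Sorted (ascending): 464, 470, 470, 487, 637, 637
The 2 values of 470 occupy positions 2–3 → each gets rank 3.
The 2 values of 637 occupy positions 5–6 → each gets rank 6.
Sample 1 values → pooled ranks: 470→3, 470→3, 487→4, 464→1
Mean rank = (3 + 3 + 4 + 1) / 4 = 2.75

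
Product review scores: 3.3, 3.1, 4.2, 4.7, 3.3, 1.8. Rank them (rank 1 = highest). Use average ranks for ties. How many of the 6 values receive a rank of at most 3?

Sorted (descending): 4.7, 4.2, 3.3, 3.3, 3.1, 1.8
The 2 values of 3.3 occupy positions 3–4 → average rank (3+4)/2 = 3.5.
Ranks ≤ 3: {1, 2} → 2 values.

2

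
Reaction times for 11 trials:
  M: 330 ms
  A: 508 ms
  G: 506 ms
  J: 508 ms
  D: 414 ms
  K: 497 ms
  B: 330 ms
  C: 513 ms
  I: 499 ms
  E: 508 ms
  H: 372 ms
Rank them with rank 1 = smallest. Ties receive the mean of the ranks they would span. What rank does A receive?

Sorted (ascending): 330, 330, 372, 414, 497, 499, 506, 508, 508, 508, 513
The 2 values of 330 occupy positions 1–2 → average rank (1+2)/2 = 1.5.
The 3 values of 508 occupy positions 8–10 → average rank 9.
A has value 508 ms → rank 9.

9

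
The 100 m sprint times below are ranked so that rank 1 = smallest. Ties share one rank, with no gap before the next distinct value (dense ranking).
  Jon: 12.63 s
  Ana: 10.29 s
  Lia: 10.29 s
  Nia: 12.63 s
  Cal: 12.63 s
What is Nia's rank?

2

Sorted (ascending): 10.29, 10.29, 12.63, 12.63, 12.63
The 2 values of 10.29 share dense rank 1.
The 3 values of 12.63 share dense rank 2.
Nia has value 12.63 s → rank 2.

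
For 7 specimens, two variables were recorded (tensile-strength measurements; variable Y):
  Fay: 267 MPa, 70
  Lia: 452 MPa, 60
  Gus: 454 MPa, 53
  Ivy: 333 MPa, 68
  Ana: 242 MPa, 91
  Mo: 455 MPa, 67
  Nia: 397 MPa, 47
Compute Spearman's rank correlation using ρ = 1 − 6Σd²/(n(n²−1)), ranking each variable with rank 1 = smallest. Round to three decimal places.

Ranks of variable 1: 2, 5, 6, 3, 1, 7, 4
Ranks of variable 2: 6, 3, 2, 5, 7, 4, 1
d = r₁ − r₂: -4, 2, 4, -2, -6, 3, 3
d²: 16, 4, 16, 4, 36, 9, 9; Σd² = 94
ρ = 1 − 6·94/(7·48) = 1 − 564/336 = -0.679

-0.679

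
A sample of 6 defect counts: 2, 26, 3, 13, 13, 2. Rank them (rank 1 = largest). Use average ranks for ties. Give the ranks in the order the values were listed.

5.5, 1, 4, 2.5, 2.5, 5.5

Sorted (descending): 26, 13, 13, 3, 2, 2
The 2 values of 13 occupy positions 2–3 → average rank (2+3)/2 = 2.5.
The 2 values of 2 occupy positions 5–6 → average rank (5+6)/2 = 5.5.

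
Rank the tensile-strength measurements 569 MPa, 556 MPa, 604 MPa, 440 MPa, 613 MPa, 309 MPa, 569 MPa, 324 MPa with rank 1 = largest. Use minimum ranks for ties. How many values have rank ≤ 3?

4

Sorted (descending): 613, 604, 569, 569, 556, 440, 324, 309
The 2 values of 569 occupy positions 3–4 → each gets rank 3.
Ranks ≤ 3: {1, 2, 3, 3} → 4 values.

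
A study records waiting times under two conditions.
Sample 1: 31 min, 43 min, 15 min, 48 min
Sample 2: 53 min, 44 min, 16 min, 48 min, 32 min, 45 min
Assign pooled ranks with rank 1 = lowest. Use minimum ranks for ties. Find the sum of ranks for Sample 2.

Sorted (ascending): 15, 16, 31, 32, 43, 44, 45, 48, 48, 53
The 2 values of 48 occupy positions 8–9 → each gets rank 8.
Sample 2 values → pooled ranks: 53→10, 44→6, 16→2, 48→8, 32→4, 45→7
Rank sum = 10 + 6 + 2 + 8 + 4 + 7 = 37

37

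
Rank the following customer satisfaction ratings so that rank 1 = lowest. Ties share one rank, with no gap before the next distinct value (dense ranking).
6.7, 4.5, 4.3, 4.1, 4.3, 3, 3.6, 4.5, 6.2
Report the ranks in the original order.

7, 5, 4, 3, 4, 1, 2, 5, 6

Sorted (ascending): 3, 3.6, 4.1, 4.3, 4.3, 4.5, 4.5, 6.2, 6.7
The 2 values of 4.3 share dense rank 4.
The 2 values of 4.5 share dense rank 5.
Remaining distinct values take the next consecutive integers.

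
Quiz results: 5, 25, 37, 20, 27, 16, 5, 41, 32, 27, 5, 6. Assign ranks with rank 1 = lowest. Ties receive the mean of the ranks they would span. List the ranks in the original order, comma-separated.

2, 7, 11, 6, 8.5, 5, 2, 12, 10, 8.5, 2, 4

Sorted (ascending): 5, 5, 5, 6, 16, 20, 25, 27, 27, 32, 37, 41
The 3 values of 5 occupy positions 1–3 → average rank 2.
The 2 values of 27 occupy positions 8–9 → average rank (8+9)/2 = 8.5.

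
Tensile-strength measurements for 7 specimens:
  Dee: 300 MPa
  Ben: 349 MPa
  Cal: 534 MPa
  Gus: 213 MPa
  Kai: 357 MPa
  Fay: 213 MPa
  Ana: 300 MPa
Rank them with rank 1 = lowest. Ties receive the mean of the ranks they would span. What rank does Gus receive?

1.5

Sorted (ascending): 213, 213, 300, 300, 349, 357, 534
The 2 values of 213 occupy positions 1–2 → average rank (1+2)/2 = 1.5.
The 2 values of 300 occupy positions 3–4 → average rank (3+4)/2 = 3.5.
Gus has value 213 MPa → rank 1.5.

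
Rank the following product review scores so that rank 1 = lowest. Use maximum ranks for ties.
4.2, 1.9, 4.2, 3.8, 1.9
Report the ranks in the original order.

Sorted (ascending): 1.9, 1.9, 3.8, 4.2, 4.2
The 2 values of 1.9 occupy positions 1–2 → each gets rank 2.
The 2 values of 4.2 occupy positions 4–5 → each gets rank 5.

5, 2, 5, 3, 2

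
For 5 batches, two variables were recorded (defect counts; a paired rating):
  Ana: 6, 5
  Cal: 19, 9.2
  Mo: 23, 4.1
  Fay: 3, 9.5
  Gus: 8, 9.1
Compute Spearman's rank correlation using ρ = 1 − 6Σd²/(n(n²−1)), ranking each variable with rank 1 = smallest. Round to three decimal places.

Ranks of variable 1: 2, 4, 5, 1, 3
Ranks of variable 2: 2, 4, 1, 5, 3
d = r₁ − r₂: 0, 0, 4, -4, 0
d²: 0, 0, 16, 16, 0; Σd² = 32
ρ = 1 − 6·32/(5·24) = 1 − 192/120 = -0.600

-0.600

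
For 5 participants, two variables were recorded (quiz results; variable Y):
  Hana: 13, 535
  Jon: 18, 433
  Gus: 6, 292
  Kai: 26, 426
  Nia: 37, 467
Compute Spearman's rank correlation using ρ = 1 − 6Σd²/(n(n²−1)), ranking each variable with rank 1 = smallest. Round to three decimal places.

0.300

Ranks of variable 1: 2, 3, 1, 4, 5
Ranks of variable 2: 5, 3, 1, 2, 4
d = r₁ − r₂: -3, 0, 0, 2, 1
d²: 9, 0, 0, 4, 1; Σd² = 14
ρ = 1 − 6·14/(5·24) = 1 − 84/120 = 0.300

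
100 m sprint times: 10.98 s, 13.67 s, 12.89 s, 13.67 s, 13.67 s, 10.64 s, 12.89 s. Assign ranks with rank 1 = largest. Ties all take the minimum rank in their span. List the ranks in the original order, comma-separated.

Sorted (descending): 13.67, 13.67, 13.67, 12.89, 12.89, 10.98, 10.64
The 3 values of 13.67 occupy positions 1–3 → each gets rank 1.
The 2 values of 12.89 occupy positions 4–5 → each gets rank 4.

6, 1, 4, 1, 1, 7, 4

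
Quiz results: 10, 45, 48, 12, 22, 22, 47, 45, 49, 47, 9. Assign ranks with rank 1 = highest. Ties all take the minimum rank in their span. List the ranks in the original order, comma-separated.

10, 5, 2, 9, 7, 7, 3, 5, 1, 3, 11

Sorted (descending): 49, 48, 47, 47, 45, 45, 22, 22, 12, 10, 9
The 2 values of 47 occupy positions 3–4 → each gets rank 3.
The 2 values of 45 occupy positions 5–6 → each gets rank 5.
The 2 values of 22 occupy positions 7–8 → each gets rank 7.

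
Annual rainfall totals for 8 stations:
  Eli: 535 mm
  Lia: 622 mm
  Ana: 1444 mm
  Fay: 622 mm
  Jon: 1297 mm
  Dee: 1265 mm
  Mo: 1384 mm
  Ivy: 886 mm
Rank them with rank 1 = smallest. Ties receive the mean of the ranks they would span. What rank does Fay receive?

2.5

Sorted (ascending): 535, 622, 622, 886, 1265, 1297, 1384, 1444
The 2 values of 622 occupy positions 2–3 → average rank (2+3)/2 = 2.5.
Fay has value 622 mm → rank 2.5.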